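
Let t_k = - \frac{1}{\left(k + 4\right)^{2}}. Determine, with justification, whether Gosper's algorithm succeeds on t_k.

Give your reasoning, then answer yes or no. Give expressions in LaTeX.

r(k) = (k + 4)**2/(k + 5)**2 after simplifying.
Factor: A=k**2 + 8*k + 16; B=k**2 + 10*k + 25; C=1.
Need (k**2 + 8*k + 16)·f(k+1) − (k**2 + 8*k + 16)·f(k) = 1.
Degrees (2,2,0) ⇒ d ≤ 0.
Put f(k) = c0: A·f(k+1) − B(k−1)·f(k) − C = -1; need -1 = 0 — inconsistent ⇒ no f, not summable.

No — key equation has no polynomial f.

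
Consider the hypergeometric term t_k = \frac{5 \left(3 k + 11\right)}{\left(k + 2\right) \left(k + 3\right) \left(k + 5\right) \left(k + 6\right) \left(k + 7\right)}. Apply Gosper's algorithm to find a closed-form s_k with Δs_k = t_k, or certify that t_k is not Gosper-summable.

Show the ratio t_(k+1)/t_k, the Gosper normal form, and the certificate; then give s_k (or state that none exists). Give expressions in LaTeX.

s_k = \frac{k \left(k^{2} + 13 k + 52\right)}{12 \left(k^{3} + 13 k^{2} + 52 k + 60\right)}

Compute t_(k+1)/t_k: get (k + 2)*(k + 5)*(3*k + 14)/((k + 4)*(k + 8)*(3*k + 11)).
Factor: A=k + 2; B=k + 8; C=k**2 + 23*k/3 + 44/3.
Need (k + 2)·f(k+1) − (k + 7)·f(k) = k**2 + 23*k/3 + 44/3.
From deg A=1, deg B=1, deg C=2: d=5.
Match coefficients ⇒ f(k) = k*(k + 3)*(k + 4)*(k**2 + 13*k + 52)/180.
Then R = B(k−1)f/C = k*(k + 3)*(k + 7)*(k**2 + 13*k + 52)/(60*(3*k + 11)), so s_k = R(k)·t_k = k*(k**2 + 13*k + 52)/(12*(k**3 + 13*k**2 + 52*k + 60)).
Verify: 5*(3*k + 11)/(k**5 + 23*k**4 + 203*k**3 + 853*k**2 + 1692*k + 1260) matches t_k.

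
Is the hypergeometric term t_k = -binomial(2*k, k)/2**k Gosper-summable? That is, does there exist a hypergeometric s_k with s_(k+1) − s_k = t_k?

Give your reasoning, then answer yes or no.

t_(k+1)/t_k = (2*k + 1)/(k + 1).
So A=2*k + 1 and B=k + 1, with C=1.
Solve (2*k + 1)·f(k+1) − (k)·f(k) = 1.
d = -1 from the (1,1,0) case.
d = -1 < 0 ⇒ no nonzero polynomial f; not summable.

No — t_k has no hypergeometric antidifference.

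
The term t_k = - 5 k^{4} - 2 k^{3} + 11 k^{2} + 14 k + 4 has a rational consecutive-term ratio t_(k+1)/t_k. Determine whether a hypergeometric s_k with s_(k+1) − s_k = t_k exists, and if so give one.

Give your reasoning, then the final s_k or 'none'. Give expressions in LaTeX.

Step 1: r(k) = (5*k**4 + 22*k**3 + 25*k**2 - 10*k - 22)/(5*k**4 + 2*k**3 - 11*k**2 - 14*k - 4).
So A=1 and B=1, with C=k**4 + 2*k**3/5 - 11*k**2/5 - 14*k/5 - 4/5.
f must satisfy (1)·f(k+1) − (1)·f(k) = k**4 + 2*k**3/5 - 11*k**2/5 - 14*k/5 - 4/5.
Bound: deg f ≤ 5.
Solving with deg f ≤ 5: f(k) = k*(k**4 - 2*k**3 - 3*k**2 - k + 1)/5.
So s_k = (B(k−1)f/C)·t_k = (k*(k**4 - 2*k**3 - 3*k**2 - k + 1)/(5*k**4 + 2*k**3 - 11*k**2 - 14*k - 4))·t_k = k*(-k**4 + 2*k**3 + 3*k**2 + k - 1).
s_(k+1) − s_k = -5*k**4 - 2*k**3 + 11*k**2 + 14*k + 4 = t_k.

s_k = k \left(- k^{4} + 2 k^{3} + 3 k^{2} + k - 1\right)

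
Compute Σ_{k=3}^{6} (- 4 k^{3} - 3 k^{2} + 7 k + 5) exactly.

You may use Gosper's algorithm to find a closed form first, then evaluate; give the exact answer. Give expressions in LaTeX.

Σ = -1840

t_(k+1)/t_k = (4*k**3 + 15*k**2 + 11*k - 5)/(4*k**3 + 3*k**2 - 7*k - 5).
Gosper form: A/B · C(k+1)/C(k) with A=1, B=1, C=k**3 + 3*k**2/4 - 7*k/4 - 5/4.
f must satisfy (1)·f(k+1) − (1)·f(k) = k**3 + 3*k**2/4 - 7*k/4 - 5/4.
d = 4 from the (0,0,3) case.
Match coefficients ⇒ f(k) = k*(k**3 - k**2 - 4*k - 1)/4.
Certificate R = B(k−1)f/C = k*(k**3 - k**2 - 4*k - 1)/(4*k**3 + 3*k**2 - 7*k - 5) gives s_k = k*(-k**3 + k**2 + 4*k + 1).
Check: Δs_k = -4*k**3 - 3*k**2 + 7*k + 5. ✓
Sum = s_(7) − s_(3); s_(7) = -1855, s_(3) = -15 ⇒ -1840.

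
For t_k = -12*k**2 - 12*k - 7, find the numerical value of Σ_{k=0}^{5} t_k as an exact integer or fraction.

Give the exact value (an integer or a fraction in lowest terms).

Σ = -882

The ratio is (12*k**2 + 36*k + 31)/(12*k**2 + 12*k + 7).
So A=1 and B=1, with C=k**2 + k + 7/12.
f must satisfy (1)·f(k+1) − (1)·f(k) = k**2 + k + 7/12.
deg f ≤ 3 (via 0,0,2).
Match coefficients ⇒ f(k) = k*(4*k**2 + 3)/12.
So s_k = (B(k−1)f/C)·t_k = (k*(4*k**2 + 3)/(12*k**2 + 12*k + 7))·t_k = k*(-4*k**2 - 3).
s_(k+1) − s_k = -12*k**2 - 12*k - 7 = t_k.
Telescoping: Σ = s_(6) − s_(0) = -882 − (0) = -882.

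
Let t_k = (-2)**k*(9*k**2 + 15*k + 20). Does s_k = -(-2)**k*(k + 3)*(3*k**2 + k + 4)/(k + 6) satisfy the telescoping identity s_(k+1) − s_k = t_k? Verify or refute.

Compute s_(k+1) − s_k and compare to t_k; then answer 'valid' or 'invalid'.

s_(k+1) = 2*(-2)**k*(k + 4)*(k + 3*(k + 1)**2 + 5)/(k + 7)
s_(k+1) − s_k = (-2)**k*(9*k**4 + 105*k**3 + 377*k**2 + 557*k + 468)/(k**2 + 13*k + 42)
(s_(k+1) − s_k) − t_k = (-2)**k*(-27*k**3 - 216*k**2 - 333*k - 372)/(k**2 + 13*k + 42)

Invalid: residual (-2)**k*(-27*k**3 - 216*k**2 - 333*k - 372)/(k**2 + 13*k + 42) ≠ 0.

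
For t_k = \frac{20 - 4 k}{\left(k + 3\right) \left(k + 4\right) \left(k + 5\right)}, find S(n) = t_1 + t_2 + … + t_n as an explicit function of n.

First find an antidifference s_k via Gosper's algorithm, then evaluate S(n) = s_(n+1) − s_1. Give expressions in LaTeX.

S(n) = \frac{4 n}{n^{2} + 9 n + 20}

Step 1: r(k) = (k - 4)*(k + 3)/((k - 5)*(k + 6)).
Factor: A=k + 3; B=k + 6; C=k - 5.
Key eq: (k + 3)·f(k+1) = (k + 5)·f(k) + (k - 5).
Bound: deg f ≤ 2.
Solving with deg f ≤ 2: f(k) = -k*(k + 19)/12.
R(k) = B(k−1)·f(k)/C(k) = -k*(k + 5)*(k + 19)/(12*(k - 5)); s_k = R·t_k = k*(k + 19)/(3*(k + 3)*(k + 4)).
Verify: 4*(5 - k)/(k**3 + 12*k**2 + 47*k + 60) matches t_k.
Σ_(k=1)^n t_k = s_(n+1) − s_(1) = ((n**2 + 21*n + 20)/(3*(n**2 + 9*n + 20))) − (1/3), i.e. 4*n/(n**2 + 9*n + 20).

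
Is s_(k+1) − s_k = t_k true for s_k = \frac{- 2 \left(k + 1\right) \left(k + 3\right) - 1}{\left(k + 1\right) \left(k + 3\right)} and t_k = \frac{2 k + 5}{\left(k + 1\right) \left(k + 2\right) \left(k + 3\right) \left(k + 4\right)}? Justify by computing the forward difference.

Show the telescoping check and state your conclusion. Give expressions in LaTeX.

valid (s_(k+1) − s_k reduces to t_k)

s_(k+1) = (-2*(k + 2)*(k + 4) - 1)/((k + 2)*(k + 4))
s_(k+1) − s_k = (2*k + 5)/(k**4 + 10*k**3 + 35*k**2 + 50*k + 24)
(s_(k+1) − s_k) − t_k = 0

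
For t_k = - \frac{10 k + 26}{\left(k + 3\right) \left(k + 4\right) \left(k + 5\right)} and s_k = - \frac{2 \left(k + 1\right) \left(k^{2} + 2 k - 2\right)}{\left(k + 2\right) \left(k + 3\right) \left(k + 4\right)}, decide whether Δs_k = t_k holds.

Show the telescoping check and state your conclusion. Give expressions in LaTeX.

Invalid: residual \frac{2 \left(4 - k\right)}{k^{3} + 11 k^{2} + 38 k + 40} ≠ 0.

s_(k+1) = -2*(k + 2)*(2*k + (k + 1)**2)/((k + 3)*(k + 4)*(k + 5))
s_(k+1) − s_k = 4*(-3*k**2 - 11*k - 7)/(k**4 + 14*k**3 + 71*k**2 + 154*k + 120)
(s_(k+1) − s_k) − t_k = 2*(4 - k)/(k**3 + 11*k**2 + 38*k + 40)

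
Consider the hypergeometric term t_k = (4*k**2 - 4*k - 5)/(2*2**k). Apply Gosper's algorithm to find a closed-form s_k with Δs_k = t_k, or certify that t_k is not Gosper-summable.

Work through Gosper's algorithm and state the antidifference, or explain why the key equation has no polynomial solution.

Ratio r(k) = (4*k**2 + 4*k - 5)/(2*(4*k**2 - 4*k - 5)).
Normal form (A,B,C) = (1/2, 1, k**2 - k - 5/4).
Need (1/2)·f(k+1) − (1)·f(k) = k**2 - k - 5/4.
From deg A=0, deg B=0, deg C=2: d=2.
A polynomial solution: f(k) = -(4*k**2 + 4*k + 3)/2.
Then R = B(k−1)f/C = -2*(4*k**2 + 4*k + 3)/(4*k**2 - 4*k - 5), so s_k = R(k)·t_k = (-4*k**2 - 4*k - 3)/2**k.
Δs = (4*k**2 - 4*k - 5)/(2*2**k), as required.

s_k = (-4*k**2 - 4*k - 3)/2**k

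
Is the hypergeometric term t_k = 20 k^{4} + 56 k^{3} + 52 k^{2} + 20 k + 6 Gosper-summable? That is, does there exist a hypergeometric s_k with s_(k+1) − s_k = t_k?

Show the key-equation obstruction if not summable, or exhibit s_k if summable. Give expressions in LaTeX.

t_(k+1)/t_k = (10*k**4 + 68*k**3 + 170*k**2 + 186*k + 77)/(10*k**4 + 28*k**3 + 26*k**2 + 10*k + 3).
So A=1 and B=1, with C=k**4 + 14*k**3/5 + 13*k**2/5 + k + 3/10.
Solve (1)·f(k+1) − (1)·f(k) = k**4 + 14*k**3/5 + 13*k**2/5 + k + 3/10.
deg f ≤ 5 (via 0,0,4).
Match coefficients ⇒ f(k) = k*(2*k**4 + 2*k**3 - 2*k**2 - k + 2)/10.
So s_k = (B(k−1)f/C)·t_k = (k*(2*k**4 + 2*k**3 - 2*k**2 - k + 2)/(10*k**4 + 28*k**3 + 26*k**2 + 10*k + 3))·t_k = 2*k*(2*k**4 + 2*k**3 - 2*k**2 - k + 2).
Verify: 20*k**4 + 56*k**3 + 52*k**2 + 20*k + 6 matches t_k.

Yes. s_k = 2 k \left(2 k^{4} + 2 k^{3} - 2 k^{2} - k + 2\right).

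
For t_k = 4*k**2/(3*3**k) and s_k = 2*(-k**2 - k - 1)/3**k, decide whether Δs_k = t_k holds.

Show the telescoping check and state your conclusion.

s_(k+1) = 2*(-k**2 - 3*k - 3)/(3*3**k)
s_(k+1) − s_k = 4*k**2/(3*3**k)
(s_(k+1) − s_k) − t_k = 0

valid; difference matches t_k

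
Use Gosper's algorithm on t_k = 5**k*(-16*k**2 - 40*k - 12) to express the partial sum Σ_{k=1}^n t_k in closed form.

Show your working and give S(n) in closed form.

S(n) = -20*5**n*n**2 - 40*5**n*n - 10*5**n + 10

r(k) = 5*(4*k**2 + 18*k + 17)/(4*k**2 + 10*k + 3) after simplifying.
A = 5, B = 1, C = k**2 + 5*k/2 + 3/4.
Key eq: (5)·f(k+1) = (1)·f(k) + (k**2 + 5*k/2 + 3/4).
Bound: deg f ≤ 2.
Solving with deg f ≤ 2: f(k) = (2*k**2 - 1)/8.
R(k) = B(k−1)·f(k)/C(k) = (2*k**2 - 1)/(2*(4*k**2 + 10*k + 3)); s_k = R·t_k = 5**k*(2 - 4*k**2).
s_(k+1) − s_k = 4*5**k*(k**2 - 5*(k + 1)**2 + 2) = t_k.
Evaluate: s_(n+1) = 5**(n + 1)*(-4*n**2 - 8*n - 2); subtract s_(1) = -10 ⇒ S(n) = -20*5**n*n**2 - 40*5**n*n - 10*5**n + 10.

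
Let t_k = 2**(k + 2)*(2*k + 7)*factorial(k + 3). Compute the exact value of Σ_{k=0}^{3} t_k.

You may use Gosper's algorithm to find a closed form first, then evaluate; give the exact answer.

r(k) = 2*(k + 4)*(2*k + 9)/(2*k + 7) after simplifying.
Factor: A=2*k + 8; B=1; C=k + 7/2.
Need (2*k + 8)·f(k+1) − (1)·f(k) = k + 7/2.
Bound: deg f ≤ 0.
Solving with deg f ≤ 0: f(k) = 1/2.
R(k) = B(k−1)·f(k)/C(k) = 1/(2*k + 7); s_k = R·t_k = 2**(k + 2)*factorial(k + 3).
Δs = 2**(k + 2)*(2*k + 7)*factorial(k + 3), as required.
Sum = s_(4) − s_(0); s_(4) = 322560, s_(0) = 24 ⇒ 322536.

Σ = 322536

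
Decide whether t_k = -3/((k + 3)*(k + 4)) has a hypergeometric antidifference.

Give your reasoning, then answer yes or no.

Compute t_(k+1)/t_k: get (k + 3)/(k + 5).
Normal form (A,B,C) = (k + 3, k + 5, 1).
Solve (k + 3)·f(k+1) − (k + 4)·f(k) = 1.
Bound: deg f ≤ 1.
Solving with deg f ≤ 1: f(k) = k/3.
So s_k = (B(k−1)f/C)·t_k = (k*(k + 4)/3)·t_k = -k/(k + 3).
Δs = -3/(k**2 + 7*k + 12), as required.

Yes. s_k = -k/(k + 3).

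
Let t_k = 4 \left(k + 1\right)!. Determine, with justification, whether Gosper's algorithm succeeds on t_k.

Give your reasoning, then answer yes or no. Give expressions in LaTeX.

Ratio r(k) = k + 2.
Factor: A=k + 2; B=1; C=1.
Key eq: (k + 2)·f(k+1) = (1)·f(k) + (1).
From deg A=1, deg B=0, deg C=0: d=-1.
deg f ≤ -1 is impossible — no certificate.

No; the degree bound rules out any f.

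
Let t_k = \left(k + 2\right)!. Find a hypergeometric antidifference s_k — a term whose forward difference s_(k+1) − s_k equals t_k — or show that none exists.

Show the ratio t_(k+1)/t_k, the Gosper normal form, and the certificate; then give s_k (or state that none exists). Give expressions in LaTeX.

none (Gosper's algorithm certifies no s_k)

t_(k+1)/t_k = k + 3.
Normal form (A,B,C) = (k + 3, 1, 1).
Set up (k + 3)·f(k+1) − (1)·f(k) − (1) = 0.
deg f ≤ -1 (via 1,0,0).
d = -1 < 0 ⇒ no nonzero polynomial f; not summable.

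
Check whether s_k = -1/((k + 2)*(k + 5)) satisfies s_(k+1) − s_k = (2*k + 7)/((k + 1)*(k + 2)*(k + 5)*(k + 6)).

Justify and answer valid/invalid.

Invalid: residual (-3*k - 13)/(k**5 + 17*k**4 + 107*k**3 + 307*k**2 + 396*k + 180) ≠ 0.

s_(k+1) = -1/((k + 3)*(k + 6))
s_(k+1) − s_k = 2*(k + 4)/(k**4 + 16*k**3 + 91*k**2 + 216*k + 180)
(s_(k+1) − s_k) − t_k = (-3*k - 13)/(k**5 + 17*k**4 + 107*k**3 + 307*k**2 + 396*k + 180)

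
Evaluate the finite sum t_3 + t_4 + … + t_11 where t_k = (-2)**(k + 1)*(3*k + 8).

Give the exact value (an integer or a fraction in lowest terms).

r(k) = 2*(-3*k - 11)/(3*k + 8) after simplifying.
So A=-2 and B=1, with C=k + 8/3.
Solve (-2)·f(k+1) − (1)·f(k) = k + 8/3.
deg f ≤ 1 (via 0,0,1).
Coefficient equations give f(k) = -(k + 2)/3.
Then R = B(k−1)f/C = -(k + 2)/(3*k + 8), so s_k = R(k)·t_k = 2*(-2)**k*(k + 2).
s_(k+1) − s_k = (-2)**(k + 1)*(3*k + 8) = t_k.
Evaluate s at k=12 and k=3: 114688 and -80; difference 114768.

Σ = 114768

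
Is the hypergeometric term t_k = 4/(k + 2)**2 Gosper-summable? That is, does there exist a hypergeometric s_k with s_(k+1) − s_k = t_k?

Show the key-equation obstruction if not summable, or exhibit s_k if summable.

Ratio r(k) = (k + 2)**2/(k + 3)**2.
Take A(k)=k**2 + 4*k + 4, B(k)=k**2 + 6*k + 9, C(k)=1.
Key eq: (k**2 + 4*k + 4)·f(k+1) = (k**2 + 4*k + 4)·f(k) + (1).
From deg A=2, deg B=2, deg C=0: d=0.
Put f(k) = c0: A·f(k+1) − B(k−1)·f(k) − C = -1; need -1 = 0 — inconsistent ⇒ no f, not summable.

No — t_k has no hypergeometric antidifference.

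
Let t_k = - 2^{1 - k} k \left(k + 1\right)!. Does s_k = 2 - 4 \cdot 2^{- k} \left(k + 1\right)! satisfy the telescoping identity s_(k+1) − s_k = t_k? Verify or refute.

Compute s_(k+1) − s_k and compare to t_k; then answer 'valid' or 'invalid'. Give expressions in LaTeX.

s_(k+1) = -4*2**(-k - 1)*factorial(k + 2) + 2
s_(k+1) − s_k = -2**(1 - k)*k*factorial(k + 1)
(s_(k+1) − s_k) − t_k = 0

Valid: the claim telescopes to t_k.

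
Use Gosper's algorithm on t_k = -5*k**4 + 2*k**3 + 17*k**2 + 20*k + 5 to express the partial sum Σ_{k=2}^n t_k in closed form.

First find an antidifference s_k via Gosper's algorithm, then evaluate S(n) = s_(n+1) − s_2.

S(n) = -n**5 - 2*n**4 + 5*n**3 + 19*n**2 + 18*n - 39

Compute t_(k+1)/t_k: get (5*k**4 + 18*k**3 + 7*k**2 - 40*k - 39)/(5*k**4 - 2*k**3 - 17*k**2 - 20*k - 5).
Factor: A=1; B=1; C=k**4 - 2*k**3/5 - 17*k**2/5 - 4*k - 1.
Key eq: (1)·f(k+1) = (1)·f(k) + (k**4 - 2*k**3/5 - 17*k**2/5 - 4*k - 1).
d = 5 from the (0,0,4) case.
Solve for f: f(k) = k*(k**4 - 3*k**3 - 3*k**2 - 2*k + 2)/5 (degree 5 ≤ 5).
R(k) = B(k−1)·f(k)/C(k) = k*(k**4 - 3*k**3 - 3*k**2 - 2*k + 2)/(5*k**4 - 2*k**3 - 17*k**2 - 20*k - 5); s_k = R·t_k = k*(-k**4 + 3*k**3 + 3*k**2 + 2*k - 2).
Check: Δs_k = -5*k**4 + 2*k**3 + 17*k**2 + 20*k + 5. ✓
s_(n+1) = -n**5 - 2*n**4 + 5*n**3 + 19*n**2 + 18*n + 5 and s_(2) = 44, so S(n) = -n**5 - 2*n**4 + 5*n**3 + 19*n**2 + 18*n - 39.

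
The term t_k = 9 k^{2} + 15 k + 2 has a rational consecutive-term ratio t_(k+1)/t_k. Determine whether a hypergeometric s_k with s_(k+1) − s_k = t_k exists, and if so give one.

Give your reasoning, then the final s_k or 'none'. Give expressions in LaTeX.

s_k = k \left(3 k^{2} + 3 k - 4\right)

r(k) = (9*k**2 + 33*k + 26)/(9*k**2 + 15*k + 2) after simplifying.
Take A(k)=1, B(k)=1, C(k)=k**2 + 5*k/3 + 2/9.
Set up (1)·f(k+1) − (1)·f(k) − (k**2 + 5*k/3 + 2/9) = 0.
From deg A=0, deg B=0, deg C=2: d=3.
A polynomial solution: f(k) = k*(3*k**2 + 3*k - 4)/9.
So s_k = (B(k−1)f/C)·t_k = (k*(3*k**2 + 3*k - 4)/(9*k**2 + 15*k + 2))·t_k = k*(3*k**2 + 3*k - 4).
s_(k+1) − s_k = 9*k**2 + 15*k + 2 = t_k.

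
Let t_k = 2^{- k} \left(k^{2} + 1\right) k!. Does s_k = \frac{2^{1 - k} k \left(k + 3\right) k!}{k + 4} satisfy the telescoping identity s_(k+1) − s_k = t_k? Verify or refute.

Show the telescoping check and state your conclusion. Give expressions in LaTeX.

Invalid: residual - \frac{2^{- k} \left(k^{3} + 4 k^{2} - k + 4\right) k!}{\left(k + 4\right) \left(k + 5\right)} ≠ 0.

s_(k+1) = (k + 1)*(k + 4)*factorial(k + 1)/(2**k*(k + 5))
s_(k+1) − s_k = (k**4 + 8*k**3 + 17*k**2 + 10*k + 16)*factorial(k)/(2**k*(k + 4)*(k + 5))
(s_(k+1) − s_k) − t_k = -(k**3 + 4*k**2 - k + 4)*factorial(k)/(2**k*(k + 4)*(k + 5))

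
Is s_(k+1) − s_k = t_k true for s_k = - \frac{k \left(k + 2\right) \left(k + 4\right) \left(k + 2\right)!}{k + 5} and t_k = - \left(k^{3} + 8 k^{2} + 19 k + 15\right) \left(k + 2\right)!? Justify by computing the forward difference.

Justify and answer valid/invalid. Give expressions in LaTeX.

s_(k+1) = -(k + 1)*(k + 3)*(k + 5)*factorial(k + 3)/(k + 6)
s_(k+1) − s_k = -(k**5 + 16*k**4 + 98*k**3 + 290*k**2 + 417*k + 225)*factorial(k + 2)/((k + 5)*(k + 6))
(s_(k+1) − s_k) − t_k = 3*(k**4 + 13*k**3 + 58*k**2 + 106*k + 75)*factorial(k + 2)/((k + 5)*(k + 6))

Invalid: residual \frac{3 \left(k^{4} + 13 k^{3} + 58 k^{2} + 106 k + 75\right) \left(k + 2\right)!}{\left(k + 5\right) \left(k + 6\right)} ≠ 0.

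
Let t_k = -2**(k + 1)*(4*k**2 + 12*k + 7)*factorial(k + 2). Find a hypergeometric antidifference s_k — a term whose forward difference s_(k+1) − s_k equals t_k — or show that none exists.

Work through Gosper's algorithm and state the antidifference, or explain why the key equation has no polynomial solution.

s_k = -2**(k + 1)*(2*k - 1)*factorial(k + 2)

Step 1: r(k) = 2*(4*k**3 + 32*k**2 + 83*k + 69)/(4*k**2 + 12*k + 7).
Gosper form: A/B · C(k+1)/C(k) with A=2*k + 6, B=1, C=k**2 + 3*k + 7/4.
Solve (2*k + 6)·f(k+1) − (1)·f(k) = k**2 + 3*k + 7/4.
deg f ≤ 1 (via 1,0,2).
Coefficient equations give f(k) = (2*k - 1)/4.
R(k) = B(k−1)·f(k)/C(k) = (2*k - 1)/(4*k**2 + 12*k + 7); s_k = R·t_k = -2**(k + 1)*(2*k - 1)*factorial(k + 2).
s_(k+1) − s_k = -2**(k + 1)*(4*k**2 + 12*k + 7)*factorial(k + 2) = t_k.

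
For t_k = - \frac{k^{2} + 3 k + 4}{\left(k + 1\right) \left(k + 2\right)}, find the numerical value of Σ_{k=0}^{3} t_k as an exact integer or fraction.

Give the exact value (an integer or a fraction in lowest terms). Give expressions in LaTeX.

Σ = -28/5

Step 1: r(k) = (k + 1)*(3*k + (k + 1)**2 + 7)/((k + 3)*(k**2 + 3*k + 4)).
So A=k + 1 and B=k + 3, with C=k**2 + 3*k + 4.
Solve (k + 1)·f(k+1) − (k + 2)·f(k) = k**2 + 3*k + 4.
deg f ≤ 2 (via 1,1,2).
Coefficient equations give f(k) = k*(k + 3).
R(k) = B(k−1)·f(k)/C(k) = k*(k + 2)*(k + 3)/(k**2 + 3*k + 4); s_k = R·t_k = k*(-k - 3)/(k + 1).
Δs = (-k**2 - 3*k - 4)/(k**2 + 3*k + 2), as required.
Σ_(k=0)^(3) t_k = s_(4) − s_(0) = -28/5 − (0) = -28/5.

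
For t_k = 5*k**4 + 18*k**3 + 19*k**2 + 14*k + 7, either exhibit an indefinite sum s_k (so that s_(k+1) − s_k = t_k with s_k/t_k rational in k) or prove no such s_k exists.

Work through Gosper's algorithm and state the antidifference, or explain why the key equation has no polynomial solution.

s_k = k*(k**4 + 2*k**3 - k**2 + 2*k + 3)

Compute t_(k+1)/t_k: get (5*k**4 + 38*k**3 + 103*k**2 + 126*k + 63)/(5*k**4 + 18*k**3 + 19*k**2 + 14*k + 7).
Factor: A=1; B=1; C=k**4 + 18*k**3/5 + 19*k**2/5 + 14*k/5 + 7/5.
Solve (1)·f(k+1) − (1)·f(k) = k**4 + 18*k**3/5 + 19*k**2/5 + 14*k/5 + 7/5.
deg f ≤ 5 (via 0,0,4).
Solve for f: f(k) = k*(k**4 + 2*k**3 - k**2 + 2*k + 3)/5 (degree 5 ≤ 5).
Get s_k = R·t_k = k*(k**4 + 2*k**3 - k**2 + 2*k + 3) with R(k) = B(k−1)f(k)/C(k) = k*(k**4 + 2*k**3 - k**2 + 2*k + 3)/(5*k**4 + 18*k**3 + 19*k**2 + 14*k + 7).
Δs = 5*k**4 + 18*k**3 + 19*k**2 + 14*k + 7, as required.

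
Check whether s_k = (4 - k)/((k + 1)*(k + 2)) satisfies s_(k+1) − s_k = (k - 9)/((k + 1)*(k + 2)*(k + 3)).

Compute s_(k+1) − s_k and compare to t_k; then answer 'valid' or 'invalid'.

valid (s_(k+1) − s_k reduces to t_k)

s_(k+1) = (3 - k)/((k + 2)*(k + 3))
s_(k+1) − s_k = (k - 9)/(k**3 + 6*k**2 + 11*k + 6)
(s_(k+1) − s_k) − t_k = 0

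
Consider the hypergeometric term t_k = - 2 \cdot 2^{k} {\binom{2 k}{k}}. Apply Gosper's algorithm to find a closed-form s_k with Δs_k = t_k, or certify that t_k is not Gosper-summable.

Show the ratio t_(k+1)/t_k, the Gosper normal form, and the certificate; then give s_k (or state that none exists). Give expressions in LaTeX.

not Gosper-summable; s_k does not exist

Step 1: r(k) = 4*(2*k + 1)/(k + 1).
A = 8*k + 4, B = k + 1, C = 1.
Need (8*k + 4)·f(k+1) − (k)·f(k) = 1.
From deg A=1, deg B=1, deg C=0: d=-1.
d = -1 < 0 ⇒ no nonzero polynomial f; not summable.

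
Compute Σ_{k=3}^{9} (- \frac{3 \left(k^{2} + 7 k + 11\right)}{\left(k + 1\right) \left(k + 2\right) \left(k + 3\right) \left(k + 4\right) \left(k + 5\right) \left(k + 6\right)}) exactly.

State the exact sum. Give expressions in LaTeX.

Σ = -217/45760

t_(k+1)/t_k = (k + 1)*(7*k + (k + 1)**2 + 18)/((k + 7)*(k**2 + 7*k + 11)).
So A=k + 1 and B=k + 7, with C=k**2 + 7*k + 11.
f must satisfy (k + 1)·f(k+1) − (k + 6)·f(k) = k**2 + 7*k + 11.
d = 5 from the (1,1,2) case.
A polynomial solution: f(k) = k*(k + 2)*(k + 4)*(k**2 + 9*k + 23)/45.
Get s_k = R·t_k = k*(-k**2 - 9*k - 23)/(15*(k**3 + 9*k**2 + 23*k + 15)) with R(k) = B(k−1)f(k)/C(k) = k*(k + 2)*(k + 4)*(k + 6)*(k**2 + 9*k + 23)/(45*(k**2 + 7*k + 11)).
s_(k+1) − s_k = 3*(-k**2 - 7*k - 11)/(k**6 + 21*k**5 + 175*k**4 + 735*k**3 + 1624*k**2 + 1764*k + 720) = t_k.
Telescoping: Σ = s_(10) − s_(3) = -142/2145 − (-59/960) = -217/45760.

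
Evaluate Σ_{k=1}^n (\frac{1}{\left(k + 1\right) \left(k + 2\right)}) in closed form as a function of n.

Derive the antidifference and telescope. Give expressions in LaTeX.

Ratio r(k) = (k + 1)/(k + 3).
Gosper form: A/B · C(k+1)/C(k) with A=k + 1, B=k + 3, C=1.
f must satisfy (k + 1)·f(k+1) − (k + 2)·f(k) = 1.
deg f ≤ 1 (via 1,1,0).
A polynomial solution: f(k) = k.
So s_k = (B(k−1)f/C)·t_k = (k*(k + 2))·t_k = k/(k + 1).
Δs = 1/(k**2 + 3*k + 2), as required.
Telescope: S(n) = s_(n+1) − s_(1) = (n + 1)/(n + 2) − (1/2) = n/(2*(n + 2)).

S(n) = \frac{n}{2 \left(n + 2\right)}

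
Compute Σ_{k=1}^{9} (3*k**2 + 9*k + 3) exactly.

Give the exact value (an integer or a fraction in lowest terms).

Step 1: r(k) = (k**2 + 5*k + 5)/(k**2 + 3*k + 1).
Factor: A=1; B=1; C=k**2 + 3*k + 1.
f must satisfy (1)·f(k+1) − (1)·f(k) = k**2 + 3*k + 1.
d = 3 from the (0,0,2) case.
Solving with deg f ≤ 3: f(k) = k*(k**2 + 3*k - 1)/3.
R(k) = B(k−1)·f(k)/C(k) = k*(k**2 + 3*k - 1)/(3*(k**2 + 3*k + 1)); s_k = R·t_k = k*(k**2 + 3*k - 1).
s_(k+1) − s_k = 3*k**2 + 9*k + 3 = t_k.
Σ_(k=1)^(9) t_k = s_(10) − s_(1) = 1290 − (3) = 1287.

Σ = 1287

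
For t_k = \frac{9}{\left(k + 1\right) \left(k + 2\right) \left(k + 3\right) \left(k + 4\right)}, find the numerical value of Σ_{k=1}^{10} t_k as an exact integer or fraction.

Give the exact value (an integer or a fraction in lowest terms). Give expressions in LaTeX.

Σ = 45/364

Compute t_(k+1)/t_k: get (k + 1)/(k + 5).
Gosper form: A/B · C(k+1)/C(k) with A=k + 1, B=k + 5, C=1.
Key eq: (k + 1)·f(k+1) = (k + 4)·f(k) + (1).
Bound: deg f ≤ 3.
Solve for f: f(k) = k*(k**2 + 6*k + 11)/18 (degree 3 ≤ 3).
Get s_k = R·t_k = k*(k**2 + 6*k + 11)/(2*(k + 1)*(k + 2)*(k + 3)) with R(k) = B(k−1)f(k)/C(k) = k*(k + 4)*(k**2 + 6*k + 11)/18.
s_(k+1) − s_k = 9/(k**4 + 10*k**3 + 35*k**2 + 50*k + 24) = t_k.
Evaluate s at k=11 and k=1: 363/728 and 3/8; difference 45/364.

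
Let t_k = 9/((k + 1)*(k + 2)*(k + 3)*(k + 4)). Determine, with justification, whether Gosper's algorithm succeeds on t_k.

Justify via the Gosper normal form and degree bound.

Ratio r(k) = (k + 1)/(k + 5).
Gosper form: A/B · C(k+1)/C(k) with A=k + 1, B=k + 5, C=1.
Solve (k + 1)·f(k+1) − (k + 4)·f(k) = 1.
Degrees (1,1,0) ⇒ d ≤ 3.
Coefficient equations give f(k) = k*(k**2 + 6*k + 11)/18.
Certificate R = B(k−1)f/C = k*(k + 4)*(k**2 + 6*k + 11)/18 gives s_k = k*(k**2 + 6*k + 11)/(2*(k + 1)*(k + 2)*(k + 3)).
Δs = 9/(k**4 + 10*k**3 + 35*k**2 + 50*k + 24), as required.

Yes. s_k = k*(k**2 + 6*k + 11)/(2*(k + 1)*(k + 2)*(k + 3)).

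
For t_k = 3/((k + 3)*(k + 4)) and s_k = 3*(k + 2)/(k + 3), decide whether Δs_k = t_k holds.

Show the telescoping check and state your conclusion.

Valid — Δs_k = t_k.

s_(k+1) = 3*(k + 3)/(k + 4)
s_(k+1) − s_k = 3/(k**2 + 7*k + 12)
(s_(k+1) − s_k) − t_k = 0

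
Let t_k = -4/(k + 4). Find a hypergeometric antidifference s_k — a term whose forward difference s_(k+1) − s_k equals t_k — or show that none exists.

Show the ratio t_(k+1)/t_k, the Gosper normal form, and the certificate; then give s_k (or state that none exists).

none (Gosper's algorithm certifies no s_k)

Ratio r(k) = (k + 4)/(k + 5).
Normal form (A,B,C) = (k + 4, k + 5, 1).
Set up (k + 4)·f(k+1) − (k + 4)·f(k) − (1) = 0.
Degrees (1,1,0) ⇒ d ≤ 0.
Write f(k) = c0. Then LHS − RHS = -1, requiring -1 = 0: contradictory. No certificate.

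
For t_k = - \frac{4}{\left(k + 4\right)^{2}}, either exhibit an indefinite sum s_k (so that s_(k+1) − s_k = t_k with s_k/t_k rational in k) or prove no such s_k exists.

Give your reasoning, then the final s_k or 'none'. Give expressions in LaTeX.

none (Gosper's algorithm certifies no s_k)

The ratio is (k + 4)**2/(k + 5)**2.
Take A(k)=k**2 + 8*k + 16, B(k)=k**2 + 10*k + 25, C(k)=1.
Need (k**2 + 8*k + 16)·f(k+1) − (k**2 + 8*k + 16)·f(k) = 1.
Bound: deg f ≤ 0.
Generic f = c0 gives residual -1; -1 = 0 cannot hold, so t_k is not Gosper-summable.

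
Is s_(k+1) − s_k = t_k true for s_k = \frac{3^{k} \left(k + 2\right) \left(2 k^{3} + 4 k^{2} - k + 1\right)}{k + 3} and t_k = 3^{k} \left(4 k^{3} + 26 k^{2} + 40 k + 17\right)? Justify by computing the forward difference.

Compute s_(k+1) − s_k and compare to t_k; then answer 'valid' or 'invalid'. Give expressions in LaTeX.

s_(k+1) = 3**(k + 1)*(k + 3)*(-k + 2*(k + 1)**3 + 4*(k + 1)**2)/(k + 4)
s_(k+1) − s_k = 3**k*(4*k**5 + 50*k**4 + 234*k**3 + 495*k**2 + 461*k + 154)/(k**2 + 7*k + 12)
(s_(k+1) − s_k) − t_k = 3**k*(-4*k**4 - 36*k**3 - 114*k**2 - 138*k - 50)/(k**2 + 7*k + 12)

Invalid: residual \frac{3^{k} \left(- 4 k^{4} - 36 k^{3} - 114 k^{2} - 138 k - 50\right)}{k^{2} + 7 k + 12} ≠ 0.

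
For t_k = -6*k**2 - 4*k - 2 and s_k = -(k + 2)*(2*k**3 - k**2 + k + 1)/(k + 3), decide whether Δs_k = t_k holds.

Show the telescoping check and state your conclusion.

s_(k+1) = -(k + 3)*(k + 2*(k + 1)**3 - (k + 1)**2 + 2)/(k + 4)
s_(k+1) − s_k = (-6*k**4 - 42*k**3 - 79*k**2 - 49*k - 19)/(k**2 + 7*k + 12)
(s_(k+1) − s_k) − t_k = (4*k**3 + 23*k**2 + 13*k + 5)/(k**2 + 7*k + 12)

Invalid: residual (4*k**3 + 23*k**2 + 13*k + 5)/(k**2 + 7*k + 12) ≠ 0.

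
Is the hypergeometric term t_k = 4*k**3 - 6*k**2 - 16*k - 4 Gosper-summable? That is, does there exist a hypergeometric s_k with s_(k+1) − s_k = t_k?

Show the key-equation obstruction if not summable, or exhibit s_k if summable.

Step 1: r(k) = (2*k**3 + 3*k**2 - 8*k - 11)/(2*k**3 - 3*k**2 - 8*k - 2).
Factor: A=1; B=1; C=k**3 - 3*k**2/2 - 4*k - 1.
Need (1)·f(k+1) − (1)·f(k) = k**3 - 3*k**2/2 - 4*k - 1.
deg f ≤ 4 (via 0,0,3).
Match coefficients ⇒ f(k) = k*(k**3 - 4*k**2 - 4*k + 3)/4.
So s_k = (B(k−1)f/C)·t_k = (k*(k**3 - 4*k**2 - 4*k + 3)/(2*(2*k**3 - 3*k**2 - 8*k - 2)))·t_k = k*(k**3 - 4*k**2 - 4*k + 3).
Check: Δs_k = 4*k**3 - 6*k**2 - 16*k - 4. ✓

Yes. s_k = k*(k**3 - 4*k**2 - 4*k + 3).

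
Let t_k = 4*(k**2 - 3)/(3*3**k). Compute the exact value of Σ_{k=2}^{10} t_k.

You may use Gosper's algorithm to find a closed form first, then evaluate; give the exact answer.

Σ = 157204/177147

Step 1: r(k) = ((k + 1)**2 - 3)/(3*(k**2 - 3)).
Take A(k)=1/3, B(k)=1, C(k)=k**2 - 3.
f must satisfy (1/3)·f(k+1) − (1)·f(k) = k**2 - 3.
Degrees (0,0,2) ⇒ d ≤ 2.
Solve for f: f(k) = -3*(k - 1)*(k + 2)/2 (degree 2 ≤ 2).
Certificate R = B(k−1)f/C = -3*(k - 1)*(k + 2)/(2*(k**2 - 3)) gives s_k = 2*(-k**2 - k + 2)/3**k.
s_(k+1) − s_k = 4*(k**2 - 3)/(3*3**k) = t_k.
Σ_(k=2)^(10) t_k = s_(11) − s_(2) = -260/177147 − (-8/9) = 157204/177147.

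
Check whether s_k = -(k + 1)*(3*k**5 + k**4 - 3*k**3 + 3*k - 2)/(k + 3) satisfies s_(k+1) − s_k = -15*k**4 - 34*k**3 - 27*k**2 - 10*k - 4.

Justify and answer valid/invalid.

s_(k+1) = -(k + 2)*(3*k + 3*(k + 1)**5 + (k + 1)**4 - 3*(k + 1)**3 + 1)/(k + 4)
s_(k+1) − s_k = (-15*k**6 - 115*k**5 - 289*k**4 - 343*k**3 - 216*k**2 - 86*k - 20)/(k**2 + 7*k + 12)
(s_(k+1) − s_k) − t_k = 2*(12*k**5 + 78*k**4 + 132*k**3 + 91*k**2 + 31*k + 14)/(k**2 + 7*k + 12)

Invalid: residual 2*(12*k**5 + 78*k**4 + 132*k**3 + 91*k**2 + 31*k + 14)/(k**2 + 7*k + 12) ≠ 0.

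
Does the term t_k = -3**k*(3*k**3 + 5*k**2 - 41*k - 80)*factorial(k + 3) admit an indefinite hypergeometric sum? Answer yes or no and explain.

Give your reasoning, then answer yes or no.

Yes. s_k = 3**k*(-k**2 + 4*k + 4)*factorial(k + 3).

The ratio is 3*(3*k**4 + 26*k**3 + 34*k**2 - 201*k - 452)/(3*k**3 + 5*k**2 - 41*k - 80).
A = 3*k + 12, B = 1, C = k**3 + 5*k**2/3 - 41*k/3 - 80/3.
Key eq: (3*k + 12)·f(k+1) = (1)·f(k) + (k**3 + 5*k**2/3 - 41*k/3 - 80/3).
deg f ≤ 2 (via 1,0,3).
A polynomial solution: f(k) = (k**2 - 4*k - 4)/3.
R(k) = B(k−1)·f(k)/C(k) = (k**2 - 4*k - 4)/(3*k**3 + 5*k**2 - 41*k - 80); s_k = R·t_k = 3**k*(-k**2 + 4*k + 4)*factorial(k + 3).
Δs = -3**k*(3*k**3 + 5*k**2 - 41*k - 80)*factorial(k + 3), as required.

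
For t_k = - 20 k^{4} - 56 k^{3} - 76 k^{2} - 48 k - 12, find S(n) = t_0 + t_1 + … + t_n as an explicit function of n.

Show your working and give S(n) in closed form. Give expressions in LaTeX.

Compute t_(k+1)/t_k: get (5*k**4 + 34*k**3 + 91*k**2 + 112*k + 53)/(5*k**4 + 14*k**3 + 19*k**2 + 12*k + 3).
Factor: A=1; B=1; C=k**4 + 14*k**3/5 + 19*k**2/5 + 12*k/5 + 3/5.
Need (1)·f(k+1) − (1)·f(k) = k**4 + 14*k**3/5 + 19*k**2/5 + 12*k/5 + 3/5.
deg f ≤ 5 (via 0,0,4).
Coefficient equations give f(k) = k**3*(k**2 + k + 1)/5.
Certificate R = B(k−1)f/C = k**3*(k**2 + k + 1)/(5*k**4 + 14*k**3 + 19*k**2 + 12*k + 3) gives s_k = 4*k**3*(-k**2 - k - 1).
s_(k+1) − s_k = -20*k**4 - 56*k**3 - 76*k**2 - 48*k - 12 = t_k.
s_(n+1) = -4*n**5 - 24*n**4 - 60*n**3 - 76*n**2 - 48*n - 12 and s_(0) = 0, so S(n) = -4*n**5 - 24*n**4 - 60*n**3 - 76*n**2 - 48*n - 12.

S(n) = - 4 n^{5} - 24 n^{4} - 60 n^{3} - 76 n^{2} - 48 n - 12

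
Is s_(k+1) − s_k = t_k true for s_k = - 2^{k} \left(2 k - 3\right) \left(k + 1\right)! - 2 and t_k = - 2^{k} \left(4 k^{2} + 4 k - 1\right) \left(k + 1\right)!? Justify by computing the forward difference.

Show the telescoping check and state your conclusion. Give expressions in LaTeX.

Valid — Δs_k = t_k.

s_(k+1) = -2**(k + 1)*(2*k - 1)*factorial(k + 2) - 2
s_(k+1) − s_k = -2**k*(4*k**2 + 4*k - 1)*factorial(k + 1)
(s_(k+1) − s_k) − t_k = 0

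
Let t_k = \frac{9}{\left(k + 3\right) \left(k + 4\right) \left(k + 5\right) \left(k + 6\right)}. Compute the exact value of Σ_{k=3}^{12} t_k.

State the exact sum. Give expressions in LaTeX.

Compute t_(k+1)/t_k: get (k + 3)/(k + 7).
Normal form (A,B,C) = (k + 3, k + 7, 1).
Solve (k + 3)·f(k+1) − (k + 6)·f(k) = 1.
Degrees (1,1,0) ⇒ d ≤ 3.
Match coefficients ⇒ f(k) = k*(k**2 + 12*k + 47)/180.
Get s_k = R·t_k = k*(k**2 + 12*k + 47)/(20*(k + 3)*(k + 4)*(k + 5)) with R(k) = B(k−1)f(k)/C(k) = k*(k + 6)*(k**2 + 12*k + 47)/180.
Check: Δs_k = 9/(k**4 + 18*k**3 + 119*k**2 + 342*k + 360). ✓
Evaluate s at k=13 and k=3: 403/8160 and 23/560; difference 95/11424.

Σ = 95/11424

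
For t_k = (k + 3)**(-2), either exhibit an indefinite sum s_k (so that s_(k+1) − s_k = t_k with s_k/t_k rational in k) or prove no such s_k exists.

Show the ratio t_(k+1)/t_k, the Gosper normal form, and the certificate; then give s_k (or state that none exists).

not Gosper-summable; s_k does not exist

Step 1: r(k) = (k + 3)**2/(k + 4)**2.
So A=k**2 + 6*k + 9 and B=k**2 + 8*k + 16, with C=1.
Need (k**2 + 6*k + 9)·f(k+1) − (k**2 + 6*k + 9)·f(k) = 1.
Degrees (2,2,0) ⇒ d ≤ 0.
f = c0 ⇒ A·f(k+1) − B(k−1)·f(k) − C = -1. The system {-1 = 0} is inconsistent; no antidifference.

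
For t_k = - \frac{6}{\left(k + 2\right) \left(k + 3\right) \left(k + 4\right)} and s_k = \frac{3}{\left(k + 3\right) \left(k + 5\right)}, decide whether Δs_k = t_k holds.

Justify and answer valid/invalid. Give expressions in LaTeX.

Invalid: residual \frac{9 \left(3 k + 14\right)}{k^{5} + 20 k^{4} + 155 k^{3} + 580 k^{2} + 1044 k + 720} ≠ 0.

s_(k+1) = 3/((k + 4)*(k + 6))
s_(k+1) − s_k = 3*(-2*k - 9)/(k**4 + 18*k**3 + 119*k**2 + 342*k + 360)
(s_(k+1) − s_k) − t_k = 9*(3*k + 14)/(k**5 + 20*k**4 + 155*k**3 + 580*k**2 + 1044*k + 720)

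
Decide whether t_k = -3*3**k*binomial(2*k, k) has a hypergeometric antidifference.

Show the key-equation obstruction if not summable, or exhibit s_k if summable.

No. Not Gosper-summable.

t_(k+1)/t_k = 6*(2*k + 1)/(k + 1).
So A=12*k + 6 and B=k + 1, with C=1.
Set up (12*k + 6)·f(k+1) − (k)·f(k) − (1) = 0.
deg f ≤ -1 (via 1,1,0).
Negative degree bound (-1): no f exists, t_k not Gosper-summable.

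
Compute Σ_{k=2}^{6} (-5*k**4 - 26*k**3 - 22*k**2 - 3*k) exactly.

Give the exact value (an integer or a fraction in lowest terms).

Σ = -24850

r(k) = (5*k**4 + 46*k**3 + 130*k**2 + 145*k + 56)/(k*(5*k**3 + 26*k**2 + 22*k + 3)) after simplifying.
Factor: A=1; B=1; C=k**4 + 26*k**3/5 + 22*k**2/5 + 3*k/5.
Solve (1)·f(k+1) − (1)·f(k) = k**4 + 26*k**3/5 + 22*k**2/5 + 3*k/5.
From deg A=0, deg B=0, deg C=4: d=5.
Solve for f: f(k) = k*(k - 1)*(k**3 + 5*k**2 + k - 2)/5 (degree 5 ≤ 5).
So s_k = (B(k−1)f/C)·t_k = ((k - 1)*(k**3 + 5*k**2 + k - 2)/(5*k**3 + 26*k**2 + 22*k + 3))·t_k = k*(-k**4 - 4*k**3 + 4*k**2 + 3*k - 2).
Verify: k*(-5*k**3 - 26*k**2 - 22*k - 3) matches t_k.
Sum = s_(7) − s_(2); s_(7) = -24906, s_(2) = -56 ⇒ -24850.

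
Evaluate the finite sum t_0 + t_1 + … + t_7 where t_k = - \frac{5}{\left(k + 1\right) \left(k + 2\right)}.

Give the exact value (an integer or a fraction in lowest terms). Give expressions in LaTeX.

The ratio is (k + 1)/(k + 3).
Factor: A=k + 1; B=k + 3; C=1.
f must satisfy (k + 1)·f(k+1) − (k + 2)·f(k) = 1.
Bound: deg f ≤ 1.
Match coefficients ⇒ f(k) = k.
Certificate R = B(k−1)f/C = k*(k + 2) gives s_k = -5*k/(k + 1).
s_(k+1) − s_k = -5/(k**2 + 3*k + 2) = t_k.
Telescoping: Σ = s_(8) − s_(0) = -40/9 − (0) = -40/9.

Σ = -40/9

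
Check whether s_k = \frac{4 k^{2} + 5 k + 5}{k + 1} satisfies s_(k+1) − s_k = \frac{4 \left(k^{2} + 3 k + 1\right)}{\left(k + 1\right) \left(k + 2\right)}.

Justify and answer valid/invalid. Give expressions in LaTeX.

valid; difference matches t_k

s_(k+1) = (4*k**2 + 13*k + 14)/(k + 2)
s_(k+1) − s_k = 4*(k**2 + 3*k + 1)/(k**2 + 3*k + 2)
(s_(k+1) − s_k) − t_k = 0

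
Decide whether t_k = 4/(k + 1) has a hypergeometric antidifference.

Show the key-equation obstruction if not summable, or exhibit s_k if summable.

Step 1: r(k) = (k + 1)/(k + 2).
Factor: A=k + 1; B=k + 2; C=1.
Key eq: (k + 1)·f(k+1) = (k + 1)·f(k) + (1).
From deg A=1, deg B=1, deg C=0: d=0.
f = c0 ⇒ A·f(k+1) − B(k−1)·f(k) − C = -1. The system {-1 = 0} is inconsistent; no antidifference.

No — the linear system for f has no solution.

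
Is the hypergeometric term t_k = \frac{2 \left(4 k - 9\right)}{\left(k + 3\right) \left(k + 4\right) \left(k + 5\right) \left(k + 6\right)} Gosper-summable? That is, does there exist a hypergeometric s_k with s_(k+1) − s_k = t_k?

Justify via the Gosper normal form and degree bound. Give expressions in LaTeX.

Yes. s_k = \frac{k \left(- k^{2} - 12 k - 167\right)}{30 \left(k + 3\right) \left(k + 4\right) \left(k + 5\right)}.

t_(k+1)/t_k = (k + 3)*(4*k - 5)/((k + 7)*(4*k - 9)).
Take A(k)=k + 3, B(k)=k + 7, C(k)=k - 9/4.
Need (k + 3)·f(k+1) − (k + 6)·f(k) = k - 9/4.
deg f ≤ 3 (via 1,1,1).
Solving with deg f ≤ 3: f(k) = -k*(k**2 + 12*k + 167)/240.
R(k) = B(k−1)·f(k)/C(k) = -k*(k + 6)*(k**2 + 12*k + 167)/(60*(4*k - 9)); s_k = R·t_k = k*(-k**2 - 12*k - 167)/(30*(k + 3)*(k + 4)*(k + 5)).
Verify: 2*(4*k - 9)/(k**4 + 18*k**3 + 119*k**2 + 342*k + 360) matches t_k.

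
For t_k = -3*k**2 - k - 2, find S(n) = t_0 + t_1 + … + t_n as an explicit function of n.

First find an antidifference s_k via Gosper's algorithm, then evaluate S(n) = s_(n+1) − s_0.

t_(k+1)/t_k = (k + 3*(k + 1)**2 + 3)/(3*k**2 + k + 2).
So A=1 and B=1, with C=k**2 + k/3 + 2/3.
Set up (1)·f(k+1) − (1)·f(k) − (k**2 + k/3 + 2/3) = 0.
d = 3 from the (0,0,2) case.
Coefficient equations give f(k) = k*(k**2 - k + 2)/3.
Certificate R = B(k−1)f/C = k*(k**2 - k + 2)/(3*k**2 + k + 2) gives s_k = k*(-k**2 + k - 2).
Verify: -3*k**2 - k - 2 matches t_k.
s_(n+1) = -n**3 - 2*n**2 - 3*n - 2 and s_(0) = 0, so S(n) = -n**3 - 2*n**2 - 3*n - 2.

S(n) = -n**3 - 2*n**2 - 3*n - 2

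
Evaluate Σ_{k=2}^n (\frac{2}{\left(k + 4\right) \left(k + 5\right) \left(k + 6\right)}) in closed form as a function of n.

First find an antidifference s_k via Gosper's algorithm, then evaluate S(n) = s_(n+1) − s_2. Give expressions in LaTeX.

r(k) = (k + 4)/(k + 7) after simplifying.
Gosper form: A/B · C(k+1)/C(k) with A=k + 4, B=k + 7, C=1.
Solve (k + 4)·f(k+1) − (k + 6)·f(k) = 1.
Bound: deg f ≤ 2.
Solve for f: f(k) = k*(k + 9)/40 (degree 2 ≤ 2).
Then R = B(k−1)f/C = k*(k + 6)*(k + 9)/40, so s_k = R(k)·t_k = k*(k + 9)/(20*(k + 4)*(k + 5)).
Verify: 2/(k**3 + 15*k**2 + 74*k + 120) matches t_k.
s_(n+1) = (n**2 + 11*n + 10)/(20*(n**2 + 11*n + 30)) and s_(2) = 11/420, so S(n) = (n**2 + 11*n - 12)/(42*(n**2 + 11*n + 30)).

S(n) = \frac{n^{2} + 11 n - 12}{42 \left(n^{2} + 11 n + 30\right)}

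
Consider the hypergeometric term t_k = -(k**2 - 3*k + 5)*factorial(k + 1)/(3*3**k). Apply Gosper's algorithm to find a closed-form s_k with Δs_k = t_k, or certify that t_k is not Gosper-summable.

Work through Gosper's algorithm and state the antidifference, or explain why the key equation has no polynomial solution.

s_k = -(k - 3)*factorial(k + 1)/3**k

Step 1: r(k) = (k**3 + k**2 + k + 6)/(3*(k**2 - 3*k + 5)).
Factor: A=k/3 + 2/3; B=1; C=k**2 - 3*k + 5.
f must satisfy (k/3 + 2/3)·f(k+1) − (1)·f(k) = k**2 - 3*k + 5.
From deg A=1, deg B=0, deg C=2: d=1.
Solving with deg f ≤ 1: f(k) = 3*(k - 3).
Then R = B(k−1)f/C = 3*(k - 3)/(k**2 - 3*k + 5), so s_k = R(k)·t_k = -(k - 3)*factorial(k + 1)/3**k.
s_(k+1) − s_k = -(k**2 - 3*k + 5)*factorial(k + 1)/(3*3**k) = t_k.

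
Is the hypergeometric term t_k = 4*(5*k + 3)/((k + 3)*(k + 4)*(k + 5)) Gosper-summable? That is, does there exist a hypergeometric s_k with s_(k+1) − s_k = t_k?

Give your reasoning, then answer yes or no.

Yes. s_k = k*(3*k + 1)/((k + 3)*(k + 4)).

The ratio is (k + 3)*(5*k + 8)/((k + 6)*(5*k + 3)).
A = k + 3, B = k + 6, C = k + 3/5.
Key eq: (k + 3)·f(k+1) = (k + 5)·f(k) + (k + 3/5).
deg f ≤ 2 (via 1,1,1).
Solving with deg f ≤ 2: f(k) = k*(3*k + 1)/20.
Then R = B(k−1)f/C = k*(k + 5)*(3*k + 1)/(4*(5*k + 3)), so s_k = R(k)·t_k = k*(3*k + 1)/((k + 3)*(k + 4)).
Check: Δs_k = 4*(5*k + 3)/(k**3 + 12*k**2 + 47*k + 60). ✓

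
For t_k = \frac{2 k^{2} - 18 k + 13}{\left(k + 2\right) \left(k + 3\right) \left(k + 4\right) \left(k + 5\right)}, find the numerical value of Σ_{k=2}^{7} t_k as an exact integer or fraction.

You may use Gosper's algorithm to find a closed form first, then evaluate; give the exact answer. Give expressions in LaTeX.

Σ = -1/20

Step 1: r(k) = -(k + 2)*(18*k - 2*(k + 1)**2 + 5)/((k + 6)*(2*k**2 - 18*k + 13)).
So A=k + 2 and B=k + 6, with C=k**2 - 9*k + 13/2.
Need (k + 2)·f(k+1) − (k + 5)·f(k) = k**2 - 9*k + 13/2.
d = 3 from the (1,1,2) case.
Coefficient equations give f(k) = k*(k**2 - 7*k + 58)/16.
Then R = B(k−1)f/C = k*(k + 5)*(k**2 - 7*k + 58)/(8*(2*k**2 - 18*k + 13)), so s_k = R(k)·t_k = k*(k**2 - 7*k + 58)/(8*(k + 2)*(k + 3)*(k + 4)).
Δs = (2*k**2 - 18*k + 13)/(k**4 + 14*k**3 + 71*k**2 + 154*k + 120), as required.
Σ_(k=2)^(7) t_k = s_(8) − s_(2) = 1/20 − (1/10) = -1/20.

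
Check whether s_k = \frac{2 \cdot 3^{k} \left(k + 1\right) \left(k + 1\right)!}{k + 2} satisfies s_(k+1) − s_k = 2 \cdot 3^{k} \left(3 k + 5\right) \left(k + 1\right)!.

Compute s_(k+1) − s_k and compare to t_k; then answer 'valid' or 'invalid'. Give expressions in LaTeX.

s_(k+1) = 6*3**k*(k + 2)*factorial(k + 2)/(k + 3)
s_(k+1) − s_k = 2*3**k*(3*k**3 + 17*k**2 + 32*k + 21)*factorial(k + 1)/((k + 2)*(k + 3))
(s_(k+1) − s_k) − t_k = -2*3**k*(3*k**2 + 11*k + 9)*factorial(k + 1)/((k + 2)*(k + 3))

Invalid: residual - \frac{2 \cdot 3^{k} \left(3 k^{2} + 11 k + 9\right) \left(k + 1\right)!}{\left(k + 2\right) \left(k + 3\right)} ≠ 0.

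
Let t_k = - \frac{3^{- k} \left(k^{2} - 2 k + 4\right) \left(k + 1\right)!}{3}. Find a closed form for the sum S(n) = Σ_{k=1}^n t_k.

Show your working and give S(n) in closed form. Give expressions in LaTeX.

S(n) = 3^{- n - 1} \left(- 2 \cdot 3^{n} - n^{3} n! - 2 n^{2} n! + n n! + 2 n!\right)

t_(k+1)/t_k = (k + 2)*(-2*k + (k + 1)**2 + 2)/(3*(k**2 - 2*k + 4)).
Factor: A=k/3 + 2/3; B=1; C=k**2 - 2*k + 4.
Need (k/3 + 2/3)·f(k+1) − (1)·f(k) = k**2 - 2*k + 4.
From deg A=1, deg B=0, deg C=2: d=1.
Match coefficients ⇒ f(k) = 3*(k - 2).
Get s_k = R·t_k = -(k - 2)*factorial(k + 1)/3**k with R(k) = B(k−1)f(k)/C(k) = 3*(k - 2)/(k**2 - 2*k + 4).
Verify: -(k**2 - 2*k + 4)*factorial(k + 1)/(3*3**k) matches t_k.
Telescope: S(n) = s_(n+1) − s_(1) = -3**(-n - 1)*(n - 1)*factorial(n + 2) − (2/3) = 3**(-n - 1)*(-2*3**n - n**3*factorial(n) - 2*n**2*factorial(n) + n*factorial(n) + 2*factorial(n)).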